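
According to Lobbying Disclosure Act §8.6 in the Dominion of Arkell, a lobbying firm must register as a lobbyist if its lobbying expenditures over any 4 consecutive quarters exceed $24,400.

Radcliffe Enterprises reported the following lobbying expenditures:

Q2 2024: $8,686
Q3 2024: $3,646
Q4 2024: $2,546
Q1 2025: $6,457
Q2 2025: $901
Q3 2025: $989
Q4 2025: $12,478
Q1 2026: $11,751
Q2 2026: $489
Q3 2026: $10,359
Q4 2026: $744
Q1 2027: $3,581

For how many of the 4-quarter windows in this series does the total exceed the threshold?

Q2 2024–Q1 2025: $8,686 + $3,646 + $2,546 + $6,457 = $21,335 (under)
Q3 2024–Q2 2025: $3,646 + $2,546 + $6,457 + $901 = $13,550 (under)
Q4 2024–Q3 2025: $2,546 + $6,457 + $901 + $989 = $10,893 (under)
Q1 2025–Q4 2025: $6,457 + $901 + $989 + $12,478 = $20,825 (under)
Q2 2025–Q1 2026: $901 + $989 + $12,478 + $11,751 = $26,119 (over)
Q3 2025–Q2 2026: $989 + $12,478 + $11,751 + $489 = $25,707 (over)
Q4 2025–Q3 2026: $12,478 + $11,751 + $489 + $10,359 = $35,077 (over)
Q1 2026–Q4 2026: $11,751 + $489 + $10,359 + $744 = $23,343 (under)
Q2 2026–Q1 2027: $489 + $10,359 + $744 + $3,581 = $15,173 (under)
3 windows exceed the threshold.

3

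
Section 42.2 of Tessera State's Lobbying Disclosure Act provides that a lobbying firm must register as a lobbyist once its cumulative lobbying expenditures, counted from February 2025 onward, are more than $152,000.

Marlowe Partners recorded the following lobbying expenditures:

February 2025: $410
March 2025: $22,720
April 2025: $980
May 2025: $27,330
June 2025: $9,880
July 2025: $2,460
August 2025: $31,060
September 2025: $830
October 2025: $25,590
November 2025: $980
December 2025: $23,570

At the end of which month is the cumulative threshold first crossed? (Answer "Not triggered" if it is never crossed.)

Not triggered

Through February 2025: $410
Through March 2025: $23,130
Through April 2025: $24,110
Through May 2025: $51,440
Through June 2025: $61,320
Through July 2025: $63,780
Through August 2025: $94,840
Through September 2025: $95,670
Through October 2025: $121,260
Through November 2025: $122,240
Through December 2025: $145,810
Final cumulative total $145,810 ≤ $152,000; the threshold is never exceeded.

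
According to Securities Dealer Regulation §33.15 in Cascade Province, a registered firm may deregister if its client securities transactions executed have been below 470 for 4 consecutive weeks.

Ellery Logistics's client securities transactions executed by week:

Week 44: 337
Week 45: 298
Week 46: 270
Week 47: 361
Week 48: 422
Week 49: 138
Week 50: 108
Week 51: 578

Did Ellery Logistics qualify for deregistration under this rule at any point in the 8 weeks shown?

Yes

Weeks below 470: Week 44, Week 45, Week 46, Week 47, Week 48, Week 49, Week 50.
Longest run of consecutive weeks below the threshold: 7.
7 ≥ 4, so Ellery Logistics became eligible.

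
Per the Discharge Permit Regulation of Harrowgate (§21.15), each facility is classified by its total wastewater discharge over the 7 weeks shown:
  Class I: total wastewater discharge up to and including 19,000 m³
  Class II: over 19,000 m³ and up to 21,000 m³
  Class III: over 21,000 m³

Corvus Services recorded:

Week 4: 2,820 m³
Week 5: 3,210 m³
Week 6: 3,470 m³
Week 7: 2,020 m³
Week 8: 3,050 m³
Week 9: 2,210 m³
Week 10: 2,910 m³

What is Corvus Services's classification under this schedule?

Total wastewater discharge: 2,820 m³ + 3,210 m³ + 3,470 m³ + 2,020 m³ + 3,050 m³ + 2,210 m³ + 2,910 m³ = 19,690 m³.
19,000 m³ < 19,690 m³ ≤ 21,000 m³, so Class II applies.

Class II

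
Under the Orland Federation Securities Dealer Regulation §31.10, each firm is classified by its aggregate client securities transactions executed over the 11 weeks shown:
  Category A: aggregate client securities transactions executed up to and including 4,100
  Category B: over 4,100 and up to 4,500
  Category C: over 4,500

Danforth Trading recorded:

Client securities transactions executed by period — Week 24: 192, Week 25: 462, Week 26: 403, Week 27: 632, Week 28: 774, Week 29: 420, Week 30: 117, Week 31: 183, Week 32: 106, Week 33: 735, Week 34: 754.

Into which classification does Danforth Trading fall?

Category C

Aggregate client securities transactions executed: 192 + 462 + 403 + 632 + 774 + 420 + 117 + 183 + 106 + 735 + 754 = 4,778.
4,778 > 4,500, so Category C applies.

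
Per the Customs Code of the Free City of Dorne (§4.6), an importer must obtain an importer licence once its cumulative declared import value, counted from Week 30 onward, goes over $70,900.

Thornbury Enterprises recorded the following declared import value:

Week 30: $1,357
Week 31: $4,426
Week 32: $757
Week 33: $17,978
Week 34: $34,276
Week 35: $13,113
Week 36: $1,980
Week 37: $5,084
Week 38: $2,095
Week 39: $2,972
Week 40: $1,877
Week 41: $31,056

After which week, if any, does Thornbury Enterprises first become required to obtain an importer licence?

Through Week 30: $1,357
Through Week 31: $5,783
Through Week 32: $6,540
Through Week 33: $24,518
Through Week 34: $58,794
Through Week 35: $71,907 ← exceeds threshold

Week 35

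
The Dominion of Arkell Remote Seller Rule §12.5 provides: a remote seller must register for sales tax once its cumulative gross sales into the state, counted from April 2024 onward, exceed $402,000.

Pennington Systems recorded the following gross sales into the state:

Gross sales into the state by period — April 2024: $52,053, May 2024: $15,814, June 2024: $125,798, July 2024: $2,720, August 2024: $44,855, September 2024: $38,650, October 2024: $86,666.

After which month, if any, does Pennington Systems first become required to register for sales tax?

Through April 2024: $52,053
Through May 2024: $67,867
Through June 2024: $193,665
Through July 2024: $196,385
Through August 2024: $241,240
Through September 2024: $279,890
Through October 2024: $366,556
Final cumulative total $366,556 ≤ $402,000; the threshold is never exceeded.

Not triggered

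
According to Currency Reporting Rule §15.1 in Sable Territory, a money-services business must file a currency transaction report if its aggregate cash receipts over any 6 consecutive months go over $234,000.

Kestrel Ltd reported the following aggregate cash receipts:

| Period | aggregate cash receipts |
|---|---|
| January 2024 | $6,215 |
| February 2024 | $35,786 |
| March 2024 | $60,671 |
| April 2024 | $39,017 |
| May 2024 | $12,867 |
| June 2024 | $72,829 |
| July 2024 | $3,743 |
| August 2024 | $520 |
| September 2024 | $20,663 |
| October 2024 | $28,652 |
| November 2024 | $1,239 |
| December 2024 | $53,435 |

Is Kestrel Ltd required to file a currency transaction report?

January 2024–June 2024: $6,215 + $35,786 + $60,671 + $39,017 + $12,867 + $72,829 = $227,385 (under)
February 2024–July 2024: $35,786 + $60,671 + $39,017 + $12,867 + $72,829 + $3,743 = $224,913 (under)
March 2024–August 2024: $60,671 + $39,017 + $12,867 + $72,829 + $3,743 + $520 = $189,647 (under)
April 2024–September 2024: $39,017 + $12,867 + $72,829 + $3,743 + $520 + $20,663 = $149,639 (under)
May 2024–October 2024: $12,867 + $72,829 + $3,743 + $520 + $20,663 + $28,652 = $139,274 (under)
June 2024–November 2024: $72,829 + $3,743 + $520 + $20,663 + $28,652 + $1,239 = $127,646 (under)
July 2024–December 2024: $3,743 + $520 + $20,663 + $28,652 + $1,239 + $53,435 = $108,252 (under)
No window exceeds $234,000.

No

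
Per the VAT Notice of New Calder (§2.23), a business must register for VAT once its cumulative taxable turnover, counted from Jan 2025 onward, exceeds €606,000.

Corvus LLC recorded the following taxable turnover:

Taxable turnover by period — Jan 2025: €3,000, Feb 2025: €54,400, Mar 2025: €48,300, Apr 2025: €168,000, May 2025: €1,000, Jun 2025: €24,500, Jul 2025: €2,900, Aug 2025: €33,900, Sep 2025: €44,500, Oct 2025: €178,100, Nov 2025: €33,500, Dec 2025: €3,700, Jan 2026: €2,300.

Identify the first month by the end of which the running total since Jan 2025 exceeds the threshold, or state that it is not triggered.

Not triggered

Through Jan 2025: €3,000
Through Feb 2025: €57,400
Through Mar 2025: €105,700
Through Apr 2025: €273,700
Through May 2025: €274,700
Through Jun 2025: €299,200
Through Jul 2025: €302,100
Through Aug 2025: €336,000
Through Sep 2025: €380,500
Through Oct 2025: €558,600
Through Nov 2025: €592,100
Through Dec 2025: €595,800
Through Jan 2026: €598,100
Final cumulative total €598,100 ≤ €606,000; the threshold is never exceeded.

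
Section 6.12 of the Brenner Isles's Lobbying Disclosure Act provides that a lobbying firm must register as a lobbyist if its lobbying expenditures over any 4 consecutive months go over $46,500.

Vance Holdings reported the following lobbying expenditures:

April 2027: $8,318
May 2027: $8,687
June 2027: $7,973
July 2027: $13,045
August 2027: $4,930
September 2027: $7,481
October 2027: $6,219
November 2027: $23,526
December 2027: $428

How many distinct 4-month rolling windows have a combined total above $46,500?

0

April 2027–July 2027: $8,318 + $8,687 + $7,973 + $13,045 = $38,023 (under)
May 2027–August 2027: $8,687 + $7,973 + $13,045 + $4,930 = $34,635 (under)
June 2027–September 2027: $7,973 + $13,045 + $4,930 + $7,481 = $33,429 (under)
July 2027–October 2027: $13,045 + $4,930 + $7,481 + $6,219 = $31,675 (under)
August 2027–November 2027: $4,930 + $7,481 + $6,219 + $23,526 = $42,156 (under)
September 2027–December 2027: $7,481 + $6,219 + $23,526 + $428 = $37,654 (under)
0 windows exceed the threshold.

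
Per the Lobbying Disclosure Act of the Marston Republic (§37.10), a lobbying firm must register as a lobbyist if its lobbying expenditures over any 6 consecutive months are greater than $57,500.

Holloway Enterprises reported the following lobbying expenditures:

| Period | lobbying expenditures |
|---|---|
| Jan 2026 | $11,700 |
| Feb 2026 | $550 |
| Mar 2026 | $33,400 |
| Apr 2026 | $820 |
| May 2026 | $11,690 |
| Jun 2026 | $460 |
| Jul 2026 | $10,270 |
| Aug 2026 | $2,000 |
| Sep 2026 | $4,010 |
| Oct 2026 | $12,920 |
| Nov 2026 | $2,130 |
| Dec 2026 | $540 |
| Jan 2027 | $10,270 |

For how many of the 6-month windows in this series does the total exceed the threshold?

Jan 2026–Jun 2026: $11,700 + $550 + $33,400 + $820 + $11,690 + $460 = $58,620 (over)
Feb 2026–Jul 2026: $550 + $33,400 + $820 + $11,690 + $460 + $10,270 = $57,190 (under)
Mar 2026–Aug 2026: $33,400 + $820 + $11,690 + $460 + $10,270 + $2,000 = $58,640 (over)
Apr 2026–Sep 2026: $820 + $11,690 + $460 + $10,270 + $2,000 + $4,010 = $29,250 (under)
May 2026–Oct 2026: $11,690 + $460 + $10,270 + $2,000 + $4,010 + $12,920 = $41,350 (under)
Jun 2026–Nov 2026: $460 + $10,270 + $2,000 + $4,010 + $12,920 + $2,130 = $31,790 (under)
Jul 2026–Dec 2026: $10,270 + $2,000 + $4,010 + $12,920 + $2,130 + $540 = $31,870 (under)
Aug 2026–Jan 2027: $2,000 + $4,010 + $12,920 + $2,130 + $540 + $10,270 = $31,870 (under)
2 windows exceed the threshold.

2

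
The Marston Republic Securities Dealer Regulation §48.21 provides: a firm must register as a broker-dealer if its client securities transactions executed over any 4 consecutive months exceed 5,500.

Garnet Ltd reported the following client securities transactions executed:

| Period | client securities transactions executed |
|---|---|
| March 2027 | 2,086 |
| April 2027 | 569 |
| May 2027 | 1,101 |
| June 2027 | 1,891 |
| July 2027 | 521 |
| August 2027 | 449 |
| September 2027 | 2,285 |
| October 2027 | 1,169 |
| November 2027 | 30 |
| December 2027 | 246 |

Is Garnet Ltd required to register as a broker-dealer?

March 2027–June 2027: 2,086 + 569 + 1,101 + 1,891 = 5,647 (over)
April 2027–July 2027: 569 + 1,101 + 1,891 + 521 = 4,082 (under)
May 2027–August 2027: 1,101 + 1,891 + 521 + 449 = 3,962 (under)
June 2027–September 2027: 1,891 + 521 + 449 + 2,285 = 5,146 (under)
July 2027–October 2027: 521 + 449 + 2,285 + 1,169 = 4,424 (under)
August 2027–November 2027: 449 + 2,285 + 1,169 + 30 = 3,933 (under)
September 2027–December 2027: 2,285 + 1,169 + 30 + 246 = 3,730 (under)
At least one window exceeds 5,500.

Yes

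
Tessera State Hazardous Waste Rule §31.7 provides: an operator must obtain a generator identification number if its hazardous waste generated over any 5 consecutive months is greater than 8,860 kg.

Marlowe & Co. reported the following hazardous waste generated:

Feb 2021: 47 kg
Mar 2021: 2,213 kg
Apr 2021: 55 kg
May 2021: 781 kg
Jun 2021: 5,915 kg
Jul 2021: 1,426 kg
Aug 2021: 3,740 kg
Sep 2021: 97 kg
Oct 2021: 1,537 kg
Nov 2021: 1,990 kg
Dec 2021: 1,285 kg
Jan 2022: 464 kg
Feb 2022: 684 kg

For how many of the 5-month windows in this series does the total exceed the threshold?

Feb 2021–Jun 2021: 47 kg + 2,213 kg + 55 kg + 781 kg + 5,915 kg = 9,011 kg (over)
Mar 2021–Jul 2021: 2,213 kg + 55 kg + 781 kg + 5,915 kg + 1,426 kg = 10,390 kg (over)
Apr 2021–Aug 2021: 55 kg + 781 kg + 5,915 kg + 1,426 kg + 3,740 kg = 11,917 kg (over)
May 2021–Sep 2021: 781 kg + 5,915 kg + 1,426 kg + 3,740 kg + 97 kg = 11,959 kg (over)
Jun 2021–Oct 2021: 5,915 kg + 1,426 kg + 3,740 kg + 97 kg + 1,537 kg = 12,715 kg (over)
Jul 2021–Nov 2021: 1,426 kg + 3,740 kg + 97 kg + 1,537 kg + 1,990 kg = 8,790 kg (under)
Aug 2021–Dec 2021: 3,740 kg + 97 kg + 1,537 kg + 1,990 kg + 1,285 kg = 8,649 kg (under)
Sep 2021–Jan 2022: 97 kg + 1,537 kg + 1,990 kg + 1,285 kg + 464 kg = 5,373 kg (under)
Oct 2021–Feb 2022: 1,537 kg + 1,990 kg + 1,285 kg + 464 kg + 684 kg = 5,960 kg (under)
5 windows exceed the threshold.

5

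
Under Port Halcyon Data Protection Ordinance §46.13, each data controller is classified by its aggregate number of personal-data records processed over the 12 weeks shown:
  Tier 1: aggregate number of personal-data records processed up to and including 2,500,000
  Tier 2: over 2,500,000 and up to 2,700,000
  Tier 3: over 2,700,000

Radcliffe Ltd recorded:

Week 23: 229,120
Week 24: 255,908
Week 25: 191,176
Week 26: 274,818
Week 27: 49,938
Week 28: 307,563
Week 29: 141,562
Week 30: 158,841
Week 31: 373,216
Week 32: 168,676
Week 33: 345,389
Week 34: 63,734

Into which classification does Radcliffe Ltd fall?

Tier 2

Aggregate number of personal-data records processed: 229,120 + 255,908 + 191,176 + 274,818 + 49,938 + 307,563 + 141,562 + 158,841 + 373,216 + 168,676 + 345,389 + 63,734 = 2,559,941.
2,500,000 < 2,559,941 ≤ 2,700,000, so Tier 2 applies.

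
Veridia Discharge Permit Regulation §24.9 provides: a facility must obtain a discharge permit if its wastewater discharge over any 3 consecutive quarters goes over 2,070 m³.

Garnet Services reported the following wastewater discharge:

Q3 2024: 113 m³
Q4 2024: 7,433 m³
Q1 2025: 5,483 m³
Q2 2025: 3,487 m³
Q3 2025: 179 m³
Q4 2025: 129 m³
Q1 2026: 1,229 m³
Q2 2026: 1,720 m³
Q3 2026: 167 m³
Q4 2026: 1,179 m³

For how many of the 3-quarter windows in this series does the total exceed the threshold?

Q3 2024–Q1 2025: 113 m³ + 7,433 m³ + 5,483 m³ = 13,029 m³ (over)
Q4 2024–Q2 2025: 7,433 m³ + 5,483 m³ + 3,487 m³ = 16,403 m³ (over)
Q1 2025–Q3 2025: 5,483 m³ + 3,487 m³ + 179 m³ = 9,149 m³ (over)
Q2 2025–Q4 2025: 3,487 m³ + 179 m³ + 129 m³ = 3,795 m³ (over)
Q3 2025–Q1 2026: 179 m³ + 129 m³ + 1,229 m³ = 1,537 m³ (under)
Q4 2025–Q2 2026: 129 m³ + 1,229 m³ + 1,720 m³ = 3,078 m³ (over)
Q1 2026–Q3 2026: 1,229 m³ + 1,720 m³ + 167 m³ = 3,116 m³ (over)
Q2 2026–Q4 2026: 1,720 m³ + 167 m³ + 1,179 m³ = 3,066 m³ (over)
7 windows exceed the threshold.

7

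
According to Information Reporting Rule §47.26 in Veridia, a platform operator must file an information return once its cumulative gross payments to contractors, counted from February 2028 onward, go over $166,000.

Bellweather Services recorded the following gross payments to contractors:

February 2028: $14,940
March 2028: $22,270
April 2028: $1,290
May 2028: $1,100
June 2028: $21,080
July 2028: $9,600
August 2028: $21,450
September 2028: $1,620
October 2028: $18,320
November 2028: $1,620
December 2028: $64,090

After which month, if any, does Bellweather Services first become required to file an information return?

December 2028

Through February 2028: $14,940
Through March 2028: $37,210
Through April 2028: $38,500
Through May 2028: $39,600
Through June 2028: $60,680
Through July 2028: $70,280
Through August 2028: $91,730
Through September 2028: $93,350
Through October 2028: $111,670
Through November 2028: $113,290
Through December 2028: $177,380 ← exceeds threshold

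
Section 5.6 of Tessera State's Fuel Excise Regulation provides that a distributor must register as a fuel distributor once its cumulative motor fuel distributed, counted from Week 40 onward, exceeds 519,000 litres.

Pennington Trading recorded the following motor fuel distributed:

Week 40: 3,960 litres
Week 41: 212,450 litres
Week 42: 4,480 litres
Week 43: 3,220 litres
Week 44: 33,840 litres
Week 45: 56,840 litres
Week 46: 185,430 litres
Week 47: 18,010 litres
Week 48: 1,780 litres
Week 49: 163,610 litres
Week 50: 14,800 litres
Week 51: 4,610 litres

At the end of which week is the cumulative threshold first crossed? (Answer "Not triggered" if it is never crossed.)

Through Week 40: 3,960 litres
Through Week 41: 216,410 litres
Through Week 42: 220,890 litres
Through Week 43: 224,110 litres
Through Week 44: 257,950 litres
Through Week 45: 314,790 litres
Through Week 46: 500,220 litres
Through Week 47: 518,230 litres
Through Week 48: 520,010 litres ← exceeds threshold

Week 48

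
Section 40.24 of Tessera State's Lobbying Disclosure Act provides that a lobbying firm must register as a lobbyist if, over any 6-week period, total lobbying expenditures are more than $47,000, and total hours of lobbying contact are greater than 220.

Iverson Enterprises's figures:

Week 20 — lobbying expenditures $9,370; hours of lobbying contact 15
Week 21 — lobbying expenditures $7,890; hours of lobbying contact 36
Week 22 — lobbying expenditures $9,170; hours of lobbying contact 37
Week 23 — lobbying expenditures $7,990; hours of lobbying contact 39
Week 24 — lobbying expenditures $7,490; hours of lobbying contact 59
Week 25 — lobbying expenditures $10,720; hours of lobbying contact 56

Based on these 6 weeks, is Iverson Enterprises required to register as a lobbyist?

Yes

Total lobbying expenditures: $9,370 + $7,890 + $9,170 + $7,990 + $7,490 + $10,720 = $52,630 (> $47,000).
Total hours of lobbying contact: 15 + 36 + 37 + 39 + 59 + 56 = 242 (> 220).
The test is 'and': both thresholds are exceeded.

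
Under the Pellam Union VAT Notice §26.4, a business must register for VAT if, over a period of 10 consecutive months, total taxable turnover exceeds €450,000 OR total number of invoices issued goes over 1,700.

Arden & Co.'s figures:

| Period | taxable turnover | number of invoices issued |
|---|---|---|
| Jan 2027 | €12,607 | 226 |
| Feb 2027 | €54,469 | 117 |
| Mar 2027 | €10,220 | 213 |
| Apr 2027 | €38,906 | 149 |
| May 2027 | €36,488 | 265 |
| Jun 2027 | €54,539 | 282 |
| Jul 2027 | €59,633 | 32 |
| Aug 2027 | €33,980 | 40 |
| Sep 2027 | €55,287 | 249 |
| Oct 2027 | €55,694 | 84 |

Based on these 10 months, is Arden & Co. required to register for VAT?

No

Total taxable turnover: €12,607 + €54,469 + €10,220 + €38,906 + €36,488 + €54,539 + €59,633 + €33,980 + €55,287 + €55,694 = €411,823 (≤ €450,000).
Total number of invoices issued: 226 + 117 + 213 + 149 + 265 + 282 + 32 + 40 + 249 + 84 = 1,657 (≤ 1,700).
The test is 'or': neither threshold is exceeded.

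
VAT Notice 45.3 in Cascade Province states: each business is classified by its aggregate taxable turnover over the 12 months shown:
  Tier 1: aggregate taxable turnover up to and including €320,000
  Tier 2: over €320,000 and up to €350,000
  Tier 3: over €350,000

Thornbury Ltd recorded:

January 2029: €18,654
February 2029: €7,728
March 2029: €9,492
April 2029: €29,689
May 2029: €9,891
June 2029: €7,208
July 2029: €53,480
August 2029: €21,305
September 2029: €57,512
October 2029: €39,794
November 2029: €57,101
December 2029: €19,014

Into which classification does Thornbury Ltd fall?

Tier 2

Aggregate taxable turnover: €18,654 + €7,728 + €9,492 + €29,689 + €9,891 + €7,208 + €53,480 + €21,305 + €57,512 + €39,794 + €57,101 + €19,014 = €330,868.
€320,000 < €330,868 ≤ €350,000, so Tier 2 applies.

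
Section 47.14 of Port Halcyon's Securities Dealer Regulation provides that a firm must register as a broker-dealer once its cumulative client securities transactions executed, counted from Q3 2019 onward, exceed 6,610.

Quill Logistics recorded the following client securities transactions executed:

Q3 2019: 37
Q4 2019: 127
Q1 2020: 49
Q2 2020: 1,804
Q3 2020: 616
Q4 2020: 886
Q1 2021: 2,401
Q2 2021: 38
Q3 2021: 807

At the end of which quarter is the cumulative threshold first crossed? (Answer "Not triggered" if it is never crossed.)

Q3 2021

Through Q3 2019: 37
Through Q4 2019: 164
Through Q1 2020: 213
Through Q2 2020: 2,017
Through Q3 2020: 2,633
Through Q4 2020: 3,519
Through Q1 2021: 5,920
Through Q2 2021: 5,958
Through Q3 2021: 6,765 ← exceeds threshold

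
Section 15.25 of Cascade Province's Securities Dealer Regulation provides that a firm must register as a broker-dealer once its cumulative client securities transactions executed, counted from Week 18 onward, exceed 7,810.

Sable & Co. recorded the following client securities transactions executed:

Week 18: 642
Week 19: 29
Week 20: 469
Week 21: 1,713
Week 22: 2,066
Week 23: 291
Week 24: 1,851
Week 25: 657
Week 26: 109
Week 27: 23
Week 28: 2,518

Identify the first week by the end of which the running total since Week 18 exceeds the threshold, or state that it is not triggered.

Week 26

Through Week 18: 642
Through Week 19: 671
Through Week 20: 1,140
Through Week 21: 2,853
Through Week 22: 4,919
Through Week 23: 5,210
Through Week 24: 7,061
Through Week 25: 7,718
Through Week 26: 7,827 ← exceeds threshold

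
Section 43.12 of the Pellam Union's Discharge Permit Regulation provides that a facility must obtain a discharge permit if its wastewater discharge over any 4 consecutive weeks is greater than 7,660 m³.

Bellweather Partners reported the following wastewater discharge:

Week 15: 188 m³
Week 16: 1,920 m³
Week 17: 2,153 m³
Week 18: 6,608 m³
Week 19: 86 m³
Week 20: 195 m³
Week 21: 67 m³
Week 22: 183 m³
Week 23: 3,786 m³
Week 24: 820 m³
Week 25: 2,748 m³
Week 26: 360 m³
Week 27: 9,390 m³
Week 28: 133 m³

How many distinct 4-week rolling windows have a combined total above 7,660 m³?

Week 15–Week 18: 188 m³ + 1,920 m³ + 2,153 m³ + 6,608 m³ = 10,869 m³ (over)
Week 16–Week 19: 1,920 m³ + 2,153 m³ + 6,608 m³ + 86 m³ = 10,767 m³ (over)
Week 17–Week 20: 2,153 m³ + 6,608 m³ + 86 m³ + 195 m³ = 9,042 m³ (over)
Week 18–Week 21: 6,608 m³ + 86 m³ + 195 m³ + 67 m³ = 6,956 m³ (under)
Week 19–Week 22: 86 m³ + 195 m³ + 67 m³ + 183 m³ = 531 m³ (under)
Week 20–Week 23: 195 m³ + 67 m³ + 183 m³ + 3,786 m³ = 4,231 m³ (under)
Week 21–Week 24: 67 m³ + 183 m³ + 3,786 m³ + 820 m³ = 4,856 m³ (under)
Week 22–Week 25: 183 m³ + 3,786 m³ + 820 m³ + 2,748 m³ = 7,537 m³ (under)
Week 23–Week 26: 3,786 m³ + 820 m³ + 2,748 m³ + 360 m³ = 7,714 m³ (over)
Week 24–Week 27: 820 m³ + 2,748 m³ + 360 m³ + 9,390 m³ = 13,318 m³ (over)
Week 25–Week 28: 2,748 m³ + 360 m³ + 9,390 m³ + 133 m³ = 12,631 m³ (over)
6 windows exceed the threshold.

6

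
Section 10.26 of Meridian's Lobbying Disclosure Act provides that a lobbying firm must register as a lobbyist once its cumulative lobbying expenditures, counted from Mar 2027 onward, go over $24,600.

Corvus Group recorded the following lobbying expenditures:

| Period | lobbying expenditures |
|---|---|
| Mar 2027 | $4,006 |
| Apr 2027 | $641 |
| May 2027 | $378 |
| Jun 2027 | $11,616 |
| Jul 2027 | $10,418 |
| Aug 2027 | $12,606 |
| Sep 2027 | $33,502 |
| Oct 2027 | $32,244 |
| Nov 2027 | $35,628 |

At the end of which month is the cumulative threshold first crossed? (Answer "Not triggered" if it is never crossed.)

Jul 2027

Through Mar 2027: $4,006
Through Apr 2027: $4,647
Through May 2027: $5,025
Through Jun 2027: $16,641
Through Jul 2027: $27,059 ← exceeds threshold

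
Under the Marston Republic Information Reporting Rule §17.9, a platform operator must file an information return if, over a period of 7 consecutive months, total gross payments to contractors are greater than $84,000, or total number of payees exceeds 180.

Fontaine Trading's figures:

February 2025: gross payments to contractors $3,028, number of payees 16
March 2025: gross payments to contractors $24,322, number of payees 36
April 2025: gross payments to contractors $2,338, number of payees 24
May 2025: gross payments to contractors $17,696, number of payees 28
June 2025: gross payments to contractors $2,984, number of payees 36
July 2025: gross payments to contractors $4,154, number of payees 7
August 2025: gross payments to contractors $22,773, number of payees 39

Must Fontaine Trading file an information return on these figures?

Total gross payments to contractors: $3,028 + $24,322 + $2,338 + $17,696 + $2,984 + $4,154 + $22,773 = $77,295 (≤ $84,000).
Total number of payees: 16 + 36 + 24 + 28 + 36 + 7 + 39 = 186 (> 180).
The test is 'or': at least one threshold is exceeded.

Yes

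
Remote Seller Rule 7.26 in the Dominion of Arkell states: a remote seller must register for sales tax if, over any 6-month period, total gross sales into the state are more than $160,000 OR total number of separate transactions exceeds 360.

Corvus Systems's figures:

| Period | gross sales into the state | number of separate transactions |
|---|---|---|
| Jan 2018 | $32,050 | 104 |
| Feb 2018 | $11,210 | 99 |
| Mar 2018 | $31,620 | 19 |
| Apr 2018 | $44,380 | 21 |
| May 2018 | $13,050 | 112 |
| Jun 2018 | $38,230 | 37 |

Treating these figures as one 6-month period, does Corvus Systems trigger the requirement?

Total gross sales into the state: $32,050 + $11,210 + $31,620 + $44,380 + $13,050 + $38,230 = $170,540 (> $160,000).
Total number of separate transactions: 104 + 99 + 19 + 21 + 112 + 37 = 392 (> 360).
The test is 'or': at least one threshold is exceeded.

Yes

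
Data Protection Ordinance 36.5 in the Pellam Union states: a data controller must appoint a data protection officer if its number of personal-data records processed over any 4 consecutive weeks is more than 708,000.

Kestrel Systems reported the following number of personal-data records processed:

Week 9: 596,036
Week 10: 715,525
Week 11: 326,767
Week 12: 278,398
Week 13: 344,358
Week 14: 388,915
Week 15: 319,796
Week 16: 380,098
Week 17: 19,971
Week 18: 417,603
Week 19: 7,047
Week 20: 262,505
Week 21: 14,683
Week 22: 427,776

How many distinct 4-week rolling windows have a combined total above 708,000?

9

Week 9–Week 12: 596,036 + 715,525 + 326,767 + 278,398 = 1,916,726 (over)
Week 10–Week 13: 715,525 + 326,767 + 278,398 + 344,358 = 1,665,048 (over)
Week 11–Week 14: 326,767 + 278,398 + 344,358 + 388,915 = 1,338,438 (over)
Week 12–Week 15: 278,398 + 344,358 + 388,915 + 319,796 = 1,331,467 (over)
Week 13–Week 16: 344,358 + 388,915 + 319,796 + 380,098 = 1,433,167 (over)
Week 14–Week 17: 388,915 + 319,796 + 380,098 + 19,971 = 1,108,780 (over)
Week 15–Week 18: 319,796 + 380,098 + 19,971 + 417,603 = 1,137,468 (over)
Week 16–Week 19: 380,098 + 19,971 + 417,603 + 7,047 = 824,719 (over)
Week 17–Week 20: 19,971 + 417,603 + 7,047 + 262,505 = 707,126 (under)
Week 18–Week 21: 417,603 + 7,047 + 262,505 + 14,683 = 701,838 (under)
Week 19–Week 22: 7,047 + 262,505 + 14,683 + 427,776 = 712,011 (over)
9 windows exceed the threshold.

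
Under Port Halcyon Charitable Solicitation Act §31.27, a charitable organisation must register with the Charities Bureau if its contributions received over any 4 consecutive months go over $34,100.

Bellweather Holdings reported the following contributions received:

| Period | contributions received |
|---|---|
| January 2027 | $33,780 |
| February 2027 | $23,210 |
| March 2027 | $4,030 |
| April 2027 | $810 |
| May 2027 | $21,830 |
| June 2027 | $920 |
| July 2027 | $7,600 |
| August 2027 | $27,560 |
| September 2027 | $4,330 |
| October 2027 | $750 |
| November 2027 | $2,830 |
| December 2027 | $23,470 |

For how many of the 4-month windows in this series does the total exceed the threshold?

6

January 2027–April 2027: $33,780 + $23,210 + $4,030 + $810 = $61,830 (over)
February 2027–May 2027: $23,210 + $4,030 + $810 + $21,830 = $49,880 (over)
March 2027–June 2027: $4,030 + $810 + $21,830 + $920 = $27,590 (under)
April 2027–July 2027: $810 + $21,830 + $920 + $7,600 = $31,160 (under)
May 2027–August 2027: $21,830 + $920 + $7,600 + $27,560 = $57,910 (over)
June 2027–September 2027: $920 + $7,600 + $27,560 + $4,330 = $40,410 (over)
July 2027–October 2027: $7,600 + $27,560 + $4,330 + $750 = $40,240 (over)
August 2027–November 2027: $27,560 + $4,330 + $750 + $2,830 = $35,470 (over)
September 2027–December 2027: $4,330 + $750 + $2,830 + $23,470 = $31,380 (under)
6 windows exceed the threshold.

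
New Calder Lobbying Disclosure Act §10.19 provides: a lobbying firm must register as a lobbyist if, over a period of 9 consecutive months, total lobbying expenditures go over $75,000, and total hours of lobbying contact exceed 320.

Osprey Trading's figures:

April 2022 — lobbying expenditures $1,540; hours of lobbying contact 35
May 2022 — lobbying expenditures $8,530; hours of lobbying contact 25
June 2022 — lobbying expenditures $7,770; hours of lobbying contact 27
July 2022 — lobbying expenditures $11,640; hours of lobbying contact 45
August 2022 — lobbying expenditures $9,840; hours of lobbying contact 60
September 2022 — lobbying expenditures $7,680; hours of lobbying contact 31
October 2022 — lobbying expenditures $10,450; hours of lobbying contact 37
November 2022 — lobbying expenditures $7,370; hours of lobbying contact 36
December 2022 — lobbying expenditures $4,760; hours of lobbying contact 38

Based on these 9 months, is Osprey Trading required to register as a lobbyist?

No

Total lobbying expenditures: $1,540 + $8,530 + $7,770 + $11,640 + $9,840 + $7,680 + $10,450 + $7,370 + $4,760 = $69,580 (≤ $75,000).
Total hours of lobbying contact: 35 + 25 + 27 + 45 + 60 + 31 + 37 + 36 + 38 = 334 (> 320).
The test is 'and': the rule requires both, and at least one is not exceeded.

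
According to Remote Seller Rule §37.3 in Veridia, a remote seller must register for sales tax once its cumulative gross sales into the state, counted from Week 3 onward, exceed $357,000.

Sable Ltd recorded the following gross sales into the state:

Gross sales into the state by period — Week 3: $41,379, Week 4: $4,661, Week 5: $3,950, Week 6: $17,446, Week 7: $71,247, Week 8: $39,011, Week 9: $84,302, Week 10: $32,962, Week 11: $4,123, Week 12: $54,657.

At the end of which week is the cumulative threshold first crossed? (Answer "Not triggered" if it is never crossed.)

Through Week 3: $41,379
Through Week 4: $46,040
Through Week 5: $49,990
Through Week 6: $67,436
Through Week 7: $138,683
Through Week 8: $177,694
Through Week 9: $261,996
Through Week 10: $294,958
Through Week 11: $299,081
Through Week 12: $353,738
Final cumulative total $353,738 ≤ $357,000; the threshold is never exceeded.

Not triggered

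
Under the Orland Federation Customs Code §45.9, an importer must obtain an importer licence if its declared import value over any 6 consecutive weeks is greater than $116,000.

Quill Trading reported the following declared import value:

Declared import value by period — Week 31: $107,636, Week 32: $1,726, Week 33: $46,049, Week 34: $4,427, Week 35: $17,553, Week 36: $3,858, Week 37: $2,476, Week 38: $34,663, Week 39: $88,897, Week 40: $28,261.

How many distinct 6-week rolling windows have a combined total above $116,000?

Week 31–Week 36: $107,636 + $1,726 + $46,049 + $4,427 + $17,553 + $3,858 = $181,249 (over)
Week 32–Week 37: $1,726 + $46,049 + $4,427 + $17,553 + $3,858 + $2,476 = $76,089 (under)
Week 33–Week 38: $46,049 + $4,427 + $17,553 + $3,858 + $2,476 + $34,663 = $109,026 (under)
Week 34–Week 39: $4,427 + $17,553 + $3,858 + $2,476 + $34,663 + $88,897 = $151,874 (over)
Week 35–Week 40: $17,553 + $3,858 + $2,476 + $34,663 + $88,897 + $28,261 = $175,708 (over)
3 windows exceed the threshold.

3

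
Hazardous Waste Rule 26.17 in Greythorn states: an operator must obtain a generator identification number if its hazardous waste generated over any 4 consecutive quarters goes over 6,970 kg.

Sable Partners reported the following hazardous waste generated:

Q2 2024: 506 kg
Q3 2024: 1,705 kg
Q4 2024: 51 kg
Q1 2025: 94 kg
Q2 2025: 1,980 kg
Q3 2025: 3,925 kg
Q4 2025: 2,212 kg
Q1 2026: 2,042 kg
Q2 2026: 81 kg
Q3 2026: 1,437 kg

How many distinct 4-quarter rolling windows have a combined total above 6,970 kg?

Q2 2024–Q1 2025: 506 kg + 1,705 kg + 51 kg + 94 kg = 2,356 kg (under)
Q3 2024–Q2 2025: 1,705 kg + 51 kg + 94 kg + 1,980 kg = 3,830 kg (under)
Q4 2024–Q3 2025: 51 kg + 94 kg + 1,980 kg + 3,925 kg = 6,050 kg (under)
Q1 2025–Q4 2025: 94 kg + 1,980 kg + 3,925 kg + 2,212 kg = 8,211 kg (over)
Q2 2025–Q1 2026: 1,980 kg + 3,925 kg + 2,212 kg + 2,042 kg = 10,159 kg (over)
Q3 2025–Q2 2026: 3,925 kg + 2,212 kg + 2,042 kg + 81 kg = 8,260 kg (over)
Q4 2025–Q3 2026: 2,212 kg + 2,042 kg + 81 kg + 1,437 kg = 5,772 kg (under)
3 windows exceed the threshold.

3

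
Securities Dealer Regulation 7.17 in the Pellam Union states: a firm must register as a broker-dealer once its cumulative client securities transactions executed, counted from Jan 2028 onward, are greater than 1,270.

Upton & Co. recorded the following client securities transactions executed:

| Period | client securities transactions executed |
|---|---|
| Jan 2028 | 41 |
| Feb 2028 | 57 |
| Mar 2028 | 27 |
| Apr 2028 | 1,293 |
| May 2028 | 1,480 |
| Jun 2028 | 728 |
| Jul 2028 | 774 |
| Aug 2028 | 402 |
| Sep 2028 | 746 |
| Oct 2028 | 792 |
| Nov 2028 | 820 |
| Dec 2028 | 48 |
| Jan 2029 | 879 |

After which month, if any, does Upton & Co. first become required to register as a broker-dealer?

Apr 2028

Through Jan 2028: 41
Through Feb 2028: 98
Through Mar 2028: 125
Through Apr 2028: 1,418 ← exceeds threshold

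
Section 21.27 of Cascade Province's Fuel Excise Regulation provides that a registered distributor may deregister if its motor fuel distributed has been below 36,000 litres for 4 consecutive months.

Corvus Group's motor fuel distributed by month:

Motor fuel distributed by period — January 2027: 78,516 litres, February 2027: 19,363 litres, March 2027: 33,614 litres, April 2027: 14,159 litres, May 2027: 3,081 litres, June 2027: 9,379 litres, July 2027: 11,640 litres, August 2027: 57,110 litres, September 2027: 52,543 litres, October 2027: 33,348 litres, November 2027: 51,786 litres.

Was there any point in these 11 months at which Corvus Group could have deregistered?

Yes

Months below 36,000 litres: February 2027, March 2027, April 2027, May 2027, June 2027, July 2027, October 2027.
Longest run of consecutive months below the threshold: 6.
6 ≥ 4, so Corvus Group became eligible.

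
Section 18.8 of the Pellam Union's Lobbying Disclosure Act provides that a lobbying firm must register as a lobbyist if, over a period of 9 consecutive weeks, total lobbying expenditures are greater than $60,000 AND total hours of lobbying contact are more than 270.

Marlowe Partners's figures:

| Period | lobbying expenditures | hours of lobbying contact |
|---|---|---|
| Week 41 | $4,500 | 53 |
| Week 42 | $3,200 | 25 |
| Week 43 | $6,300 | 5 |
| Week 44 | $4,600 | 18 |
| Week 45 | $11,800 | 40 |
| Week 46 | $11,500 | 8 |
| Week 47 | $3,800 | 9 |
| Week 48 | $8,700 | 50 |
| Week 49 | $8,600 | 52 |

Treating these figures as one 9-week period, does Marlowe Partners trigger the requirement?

Total lobbying expenditures: $4,500 + $3,200 + $6,300 + $4,600 + $11,800 + $11,500 + $3,800 + $8,700 + $8,600 = $63,000 (> $60,000).
Total hours of lobbying contact: 53 + 25 + 5 + 18 + 40 + 8 + 9 + 50 + 52 = 260 (≤ 270).
The test is 'and': the rule requires both, and at least one is not exceeded.

No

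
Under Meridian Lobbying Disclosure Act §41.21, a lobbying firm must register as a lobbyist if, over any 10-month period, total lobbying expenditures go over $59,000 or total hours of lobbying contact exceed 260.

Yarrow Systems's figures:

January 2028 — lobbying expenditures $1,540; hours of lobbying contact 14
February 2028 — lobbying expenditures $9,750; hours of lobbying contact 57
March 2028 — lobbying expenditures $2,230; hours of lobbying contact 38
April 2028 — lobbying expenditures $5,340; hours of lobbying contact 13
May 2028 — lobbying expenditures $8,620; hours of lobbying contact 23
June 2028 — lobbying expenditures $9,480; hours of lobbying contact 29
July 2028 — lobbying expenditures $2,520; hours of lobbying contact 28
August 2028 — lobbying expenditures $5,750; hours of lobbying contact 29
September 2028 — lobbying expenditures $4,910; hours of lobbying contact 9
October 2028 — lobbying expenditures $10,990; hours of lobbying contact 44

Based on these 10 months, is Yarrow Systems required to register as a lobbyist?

Yes

Total lobbying expenditures: $1,540 + $9,750 + $2,230 + $5,340 + $8,620 + $9,480 + $2,520 + $5,750 + $4,910 + $10,990 = $61,130 (> $59,000).
Total hours of lobbying contact: 14 + 57 + 38 + 13 + 23 + 29 + 28 + 29 + 9 + 44 = 284 (> 260).
The test is 'or': at least one threshold is exceeded.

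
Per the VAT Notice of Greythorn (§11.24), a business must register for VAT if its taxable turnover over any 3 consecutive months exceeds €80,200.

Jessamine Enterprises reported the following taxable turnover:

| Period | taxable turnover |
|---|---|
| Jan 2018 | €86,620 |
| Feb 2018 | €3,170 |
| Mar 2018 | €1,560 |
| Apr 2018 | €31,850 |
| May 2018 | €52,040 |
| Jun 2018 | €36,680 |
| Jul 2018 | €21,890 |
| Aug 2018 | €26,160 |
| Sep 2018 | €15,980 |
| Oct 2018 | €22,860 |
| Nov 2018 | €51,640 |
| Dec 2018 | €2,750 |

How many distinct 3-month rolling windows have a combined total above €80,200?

6

Jan 2018–Mar 2018: €86,620 + €3,170 + €1,560 = €91,350 (over)
Feb 2018–Apr 2018: €3,170 + €1,560 + €31,850 = €36,580 (under)
Mar 2018–May 2018: €1,560 + €31,850 + €52,040 = €85,450 (over)
Apr 2018–Jun 2018: €31,850 + €52,040 + €36,680 = €120,570 (over)
May 2018–Jul 2018: €52,040 + €36,680 + €21,890 = €110,610 (over)
Jun 2018–Aug 2018: €36,680 + €21,890 + €26,160 = €84,730 (over)
Jul 2018–Sep 2018: €21,890 + €26,160 + €15,980 = €64,030 (under)
Aug 2018–Oct 2018: €26,160 + €15,980 + €22,860 = €65,000 (under)
Sep 2018–Nov 2018: €15,980 + €22,860 + €51,640 = €90,480 (over)
Oct 2018–Dec 2018: €22,860 + €51,640 + €2,750 = €77,250 (under)
6 windows exceed the threshold.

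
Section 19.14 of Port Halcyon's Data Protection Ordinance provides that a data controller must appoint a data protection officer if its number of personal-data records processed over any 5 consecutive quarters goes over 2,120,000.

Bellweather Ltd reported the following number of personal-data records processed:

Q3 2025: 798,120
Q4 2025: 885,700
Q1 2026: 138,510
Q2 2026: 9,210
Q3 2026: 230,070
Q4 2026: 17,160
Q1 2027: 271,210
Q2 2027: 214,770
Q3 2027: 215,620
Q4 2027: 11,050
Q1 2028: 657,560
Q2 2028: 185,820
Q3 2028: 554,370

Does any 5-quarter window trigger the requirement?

Q3 2025–Q3 2026: 798,120 + 885,700 + 138,510 + 9,210 + 230,070 = 2,061,610 (under)
Q4 2025–Q4 2026: 885,700 + 138,510 + 9,210 + 230,070 + 17,160 = 1,280,650 (under)
Q1 2026–Q1 2027: 138,510 + 9,210 + 230,070 + 17,160 + 271,210 = 666,160 (under)
Q2 2026–Q2 2027: 9,210 + 230,070 + 17,160 + 271,210 + 214,770 = 742,420 (under)
Q3 2026–Q3 2027: 230,070 + 17,160 + 271,210 + 214,770 + 215,620 = 948,830 (under)
Q4 2026–Q4 2027: 17,160 + 271,210 + 214,770 + 215,620 + 11,050 = 729,810 (under)
Q1 2027–Q1 2028: 271,210 + 214,770 + 215,620 + 11,050 + 657,560 = 1,370,210 (under)
Q2 2027–Q2 2028: 214,770 + 215,620 + 11,050 + 657,560 + 185,820 = 1,284,820 (under)
Q3 2027–Q3 2028: 215,620 + 11,050 + 657,560 + 185,820 + 554,370 = 1,624,420 (under)
No window exceeds 2,120,000.

No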